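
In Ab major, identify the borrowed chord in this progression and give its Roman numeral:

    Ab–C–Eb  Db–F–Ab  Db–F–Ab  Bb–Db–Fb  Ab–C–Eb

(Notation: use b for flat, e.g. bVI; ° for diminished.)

In Ab major the diatonic chords are Ab, Bbm, Cm, Db, Eb, Fm, Gdim. Ab–C–Eb = Ab and Db–F–Ab = Db both belong to that set. But Bb–Db–Fb is foreign: the diatonic ii on degree 2 is Bbm, whereas Bbdim comes from Ab minor. It is labeled ii°.

ii°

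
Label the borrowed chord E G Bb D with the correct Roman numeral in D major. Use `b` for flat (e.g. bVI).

iiø7

The root E is the diatonic 2nd degree of D major; the borrowing shows in the chord quality. E–G–Bb–D is a half-diminished-seventh chord — the form found in D minor, not the diatonic ii (Em). Borrowed into D major it is written iiø7.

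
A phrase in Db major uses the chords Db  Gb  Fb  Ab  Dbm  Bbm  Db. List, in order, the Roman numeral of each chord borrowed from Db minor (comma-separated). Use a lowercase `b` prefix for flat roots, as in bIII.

The diatonic triads in Db major are Db, Ebm, Fm, Gb, Ab, Bbm, Cdim. Of the given chords, Db, Gb, Ab and Bbm are diatonic. But Fb (Fb–Ab–Cb) is foreign: the diatonic iii on degree 3 is Fm, whereas Fb comes from Db minor. It is labeled bIII. But Dbm (Db–Fb–Ab) is foreign: the diatonic I on degree 1 is Db, whereas Dbm comes from Db minor. It is labeled i.

bIII, i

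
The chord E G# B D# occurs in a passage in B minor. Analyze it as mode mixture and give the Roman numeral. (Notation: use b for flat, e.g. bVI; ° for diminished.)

The root E is the diatonic 4th degree of B minor; the borrowing shows in the chord quality. E–G#–B–D# is a major-seventh chord — the form found in B major, not the diatonic iv (Em). Borrowed into B minor it is written IVmaj7.

IVmaj7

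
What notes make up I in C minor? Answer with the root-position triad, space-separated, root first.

The root, C, is scale degree 1 — the same note in C minor and C major; only the chord quality changes. In C major the chord on C is C–E–G.

C E G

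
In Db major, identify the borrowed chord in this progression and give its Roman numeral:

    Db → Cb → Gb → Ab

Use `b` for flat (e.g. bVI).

bVII

The diatonic triads in Db major are Db, Ebm, Fm, Gb, Ab, Bbm, Cdim. Of the given chords, Db, Gb and Ab are diatonic. Cb (Cb–Eb–Gb) is not: scale degree 7 in Db major carries Cdim (vii°). In Db minor the chord on that degree is Cb, so here it functions as bVII, borrowed from the parallel minor.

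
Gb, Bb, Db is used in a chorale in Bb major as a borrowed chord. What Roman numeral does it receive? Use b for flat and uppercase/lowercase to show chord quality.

Gb is the lowered form of scale degree 6 in Bb major (the diatonic degree 6 is G). Gb–Bb–Db is a major chord — the form found in Bb minor, not the diatonic vi (Gm). Borrowed into Bb major it is written bVI.

bVI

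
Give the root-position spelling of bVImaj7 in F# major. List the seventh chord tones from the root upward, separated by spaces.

D F# A C#

Scale degree 6 in F# major is D#. bVImaj7 uses the lowered form, D, taken from F# minor. Stacking thirds in F# minor on D gives D–F#–A–C#.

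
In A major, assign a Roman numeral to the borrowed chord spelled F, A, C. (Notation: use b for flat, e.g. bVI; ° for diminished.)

The root F is the lowered 6th scale degree — diatonically A major has F# there. The diatonic chord on degree 6 would be F#m (vi), but F–A–C is the major chord from A minor. As a borrowed chord it is labeled bVI.

bVI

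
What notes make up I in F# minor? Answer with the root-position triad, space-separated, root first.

F# A# C#

The root, F#, is scale degree 1 — the same note in F# minor and F# major; only the chord quality changes. Building the major chord from the parallel major on F#: F#–A#–C#.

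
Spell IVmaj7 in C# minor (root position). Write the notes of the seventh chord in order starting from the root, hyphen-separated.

F#-A#-C#-E#

IVmaj7 is built on scale degree 4, which is F# in both C# minor and its parallel. Stacking thirds in C# major on F# gives F#–A#–C#–E#.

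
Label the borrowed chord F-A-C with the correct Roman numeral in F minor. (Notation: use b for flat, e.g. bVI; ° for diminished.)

I

F is scale degree 1 in F minor. F–A–C is a major chord — the form found in F major, not the diatonic i (Fm). Borrowed into F minor it is written I.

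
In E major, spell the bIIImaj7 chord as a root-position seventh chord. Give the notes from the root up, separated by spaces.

G B D F#

The root of bIIImaj7 is the lowered 3rd degree: G# becomes G. Building the major-seventh chord from the parallel minor on G: G–B–D–F#.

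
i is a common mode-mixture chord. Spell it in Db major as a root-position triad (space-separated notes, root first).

i is built on scale degree 1, which is Db in both Db major and its parallel. Building the minor chord from the parallel minor on Db: Db–Fb–Ab.

Db Fb Ab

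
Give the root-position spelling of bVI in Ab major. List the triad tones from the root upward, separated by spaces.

The root of bVI is the lowered 6th degree: F becomes Fb. Stacking thirds in Ab minor on Fb gives Fb–Ab–Cb.

Fb Ab Cb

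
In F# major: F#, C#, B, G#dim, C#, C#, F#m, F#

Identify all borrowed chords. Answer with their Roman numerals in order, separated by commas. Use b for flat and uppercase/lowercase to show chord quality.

ii°, i

F# major has the diatonic set F#, G#m, A#m, B, C#, D#m, E#dim. Of the given chords, F#, C# and B are diatonic. G#dim (G#–B–D) is not: scale degree 2 in F# major carries G#m (ii). In F# minor the chord on that degree is G#dim, so here it functions as ii°, borrowed from the parallel minor. F#m (F#–A–C#) is not: scale degree 1 in F# major carries F# (I). In F# minor the chord on that degree is F#m, so here it functions as i, borrowed from the parallel minor.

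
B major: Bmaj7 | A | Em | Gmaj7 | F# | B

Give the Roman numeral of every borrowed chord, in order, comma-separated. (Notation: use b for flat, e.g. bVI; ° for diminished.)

bVII, iv, bVImaj7

In B major the diatonic chords are B, C#m, D#m, E, F#, G#m, A#dim. Bmaj7, F# and B all belong to that set. A (A–C#–E) is not: scale degree 7 in B major carries A#dim (vii°). In B minor the chord on that degree is A, so here it functions as bVII, borrowed from the parallel minor. Em (E–G–B) doesn't fit — on degree 4 B major would have E (IV). Em is the degree-4 chord of B minor, so it is the borrowed iv. Gmaj7 (G–B–D–F#) is not: scale degree 6 in B major carries G#m (vi). In B minor the chord on that degree is Gmaj7, so here it functions as bVImaj7, borrowed from the parallel minor.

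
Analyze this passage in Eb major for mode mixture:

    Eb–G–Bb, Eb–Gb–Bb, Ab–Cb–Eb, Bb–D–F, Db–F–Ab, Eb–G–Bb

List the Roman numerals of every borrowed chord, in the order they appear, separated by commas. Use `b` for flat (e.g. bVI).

i, iv, bVII

Eb major has the diatonic set Eb, Fm, Gm, Ab, Bb, Cm, Ddim. Eb–G–Bb = Eb and Bb–D–F = Bb both belong to that set. Eb–Gb–Bb is not: scale degree 1 in Eb major carries Eb (I). In Eb minor the chord on that degree is Ebm, so here it functions as i, borrowed from the parallel minor. Ab–Cb–Eb doesn't fit — on degree 4 Eb major would have Ab (IV). Abm is the degree-4 chord of Eb minor, so it is the borrowed iv. But Db–F–Ab is foreign: the diatonic vii° on degree 7 is Ddim, whereas Db comes from Eb minor. It is labeled bVII.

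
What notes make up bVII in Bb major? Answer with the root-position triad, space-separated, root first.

Ab C Eb

The root of bVII is the lowered 7th degree: A becomes Ab. In Bb minor the chord on Ab is Ab–C–Eb.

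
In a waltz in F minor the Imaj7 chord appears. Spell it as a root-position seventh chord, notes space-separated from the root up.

The root, F, is scale degree 1 — the same note in F minor and F major; only the chord quality changes. In F major the chord on F is F–A–C–E.

F A C E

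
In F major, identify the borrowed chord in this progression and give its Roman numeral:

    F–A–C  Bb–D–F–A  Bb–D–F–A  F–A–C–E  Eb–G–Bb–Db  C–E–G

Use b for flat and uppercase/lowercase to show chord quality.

In F major the diatonic chords are F, Gm, Am, Bb, C, Dm, Edim. F–A–C = F, Bb–D–F–A = Bbmaj7, F–A–C–E = Fmaj7 and C–E–G = C all belong to that set. Eb–G–Bb–Db doesn't fit — on degree 7 F major would have Edim (vii°). Eb7 is the degree-7 chord of F minor, so it is the borrowed bVII7.

bVII7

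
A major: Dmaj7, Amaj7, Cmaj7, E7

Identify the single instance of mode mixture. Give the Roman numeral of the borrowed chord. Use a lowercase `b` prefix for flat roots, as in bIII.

bIIImaj7

In A major the diatonic chords are A, Bm, C#m, D, E, F#m, G#dim. Of the given chords, Dmaj7, Amaj7 and E7 are diatonic. Cmaj7 (C–E–G–B) is not: scale degree 3 in A major carries C#m (iii). In A minor the chord on that degree is Cmaj7, so here it functions as bIIImaj7, borrowed from the parallel minor.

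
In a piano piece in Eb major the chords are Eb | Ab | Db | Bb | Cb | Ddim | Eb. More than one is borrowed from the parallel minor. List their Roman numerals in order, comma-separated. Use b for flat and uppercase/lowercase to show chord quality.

bVII, bVI

In Eb major the diatonic chords are Eb, Fm, Gm, Ab, Bb, Cm, Ddim. Of the given chords, Eb, Ab, Bb and Ddim are diatonic. Db (Db–F–Ab) is not: scale degree 7 in Eb major carries Ddim (vii°). In Eb minor the chord on that degree is Db, so here it functions as bVII, borrowed from the parallel minor. Cb (Cb–Eb–Gb) is not: scale degree 6 in Eb major carries Cm (vi). In Eb minor the chord on that degree is Cb, so here it functions as bVI, borrowed from the parallel minor.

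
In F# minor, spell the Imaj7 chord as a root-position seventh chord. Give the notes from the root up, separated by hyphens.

The root, F#, is scale degree 1 — the same note in F# minor and F# major; only the chord quality changes. In F# major the chord on F# is F#–A#–C#–E#.

F#-A#-C#-E#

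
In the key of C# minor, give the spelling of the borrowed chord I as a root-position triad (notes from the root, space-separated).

I is built on scale degree 1, which is C# in both C# minor and its parallel. Building the major chord from the parallel major on C#: C#–E#–G#.

C# E# G#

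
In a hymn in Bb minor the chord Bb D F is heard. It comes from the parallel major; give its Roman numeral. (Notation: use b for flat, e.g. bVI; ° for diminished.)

I

The root Bb is the diatonic 1st degree of Bb minor; the borrowing shows in the chord quality. Diatonically Bb minor has Bbm (i) on that degree; Bb–D–F is instead the major chord native to Bb major, so it takes the label I.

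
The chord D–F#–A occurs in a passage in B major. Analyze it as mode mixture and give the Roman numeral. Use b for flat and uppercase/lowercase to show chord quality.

In B major scale degree 3 is D#; D is its lowered form, from B minor. Diatonically B major has D#m (iii) on that degree; D–F#–A is instead the major chord native to B minor, so it takes the label bIII.

bIII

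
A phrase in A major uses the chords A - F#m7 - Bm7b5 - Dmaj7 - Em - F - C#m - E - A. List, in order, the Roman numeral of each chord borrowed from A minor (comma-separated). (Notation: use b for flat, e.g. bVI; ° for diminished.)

iiø7, v, bVI

In A major the diatonic chords are A, Bm, C#m, D, E, F#m, G#dim. Of the given chords, A, F#m7, Dmaj7, C#m and E are diatonic. But Bm7b5 (B–D–F–A) is foreign: the diatonic ii on degree 2 is Bm, whereas Bm7b5 comes from A minor. It is labeled iiø7. But Em (E–G–B) is foreign: the diatonic V on degree 5 is E, whereas Em comes from A minor. It is labeled v. But F (F–A–C) is foreign: the diatonic vi on degree 6 is F#m, whereas F comes from A minor. It is labeled bVI.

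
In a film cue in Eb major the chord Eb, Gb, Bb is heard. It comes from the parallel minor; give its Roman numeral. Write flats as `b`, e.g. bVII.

Eb is scale degree 1 in Eb major. The diatonic chord on degree 1 would be Eb (I), but Eb–Gb–Bb is the minor chord from Eb minor. As a borrowed chord it is labeled i.

i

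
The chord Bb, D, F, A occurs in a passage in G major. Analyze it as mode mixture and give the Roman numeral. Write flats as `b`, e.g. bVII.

The root Bb is the lowered 3rd scale degree — diatonically G major has B there. Bb–D–F–A is a major-seventh chord — the form found in G minor, not the diatonic iii (Bm). Borrowed into G major it is written bIIImaj7.

bIIImaj7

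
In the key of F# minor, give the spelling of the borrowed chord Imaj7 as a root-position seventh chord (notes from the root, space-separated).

F# A# C# E#

The root, F#, is scale degree 1 — the same note in F# minor and F# major; only the chord quality changes. Stacking thirds in F# major on F# gives F#–A#–C#–E#.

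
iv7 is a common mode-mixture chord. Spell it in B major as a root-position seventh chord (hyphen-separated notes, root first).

E-G-B-D

iv7 is built on scale degree 4, which is E in both B major and its parallel. In B minor the chord on E is E–G–B–D.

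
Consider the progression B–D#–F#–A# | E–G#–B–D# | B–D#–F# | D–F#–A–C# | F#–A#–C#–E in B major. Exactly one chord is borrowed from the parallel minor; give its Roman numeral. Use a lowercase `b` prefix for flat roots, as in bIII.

bIIImaj7

B major has the diatonic set B, C#m, D#m, E, F#, G#m, A#dim. Of the given chords, B–D#–F#–A# = Bmaj7, E–G#–B–D# = Emaj7, B–D#–F# = B and F#–A#–C#–E = F#7 are diatonic. D–F#–A–C# is not: scale degree 3 in B major carries D#m (iii). In B minor the chord on that degree is Dmaj7, so here it functions as bIIImaj7, borrowed from the parallel minor.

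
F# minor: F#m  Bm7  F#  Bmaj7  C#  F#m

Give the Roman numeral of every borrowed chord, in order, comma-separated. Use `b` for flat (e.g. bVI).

I, IVmaj7

In F# minor (with V from harmonic minor) the diatonic chords are F#m, G#dim, A, Bm, C#, D, E. Of the given chords, F#m, Bm7 and C# are diatonic. F# (F#–A#–C#) doesn't fit — on degree 1 F# minor would have F#m (i). F# is the degree-1 chord of F# major, so it is the borrowed I. Bmaj7 (B–D#–F#–A#) is not: scale degree 4 in F# minor carries Bm (iv). In F# major the chord on that degree is Bmaj7, so here it functions as IVmaj7, borrowed from the parallel major.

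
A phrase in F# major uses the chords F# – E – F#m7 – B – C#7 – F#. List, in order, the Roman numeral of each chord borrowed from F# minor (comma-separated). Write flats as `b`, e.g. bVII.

bVII, i7

F# major has the diatonic set F#, G#m, A#m, B, C#, D#m, E#dim. Of the given chords, F#, B and C#7 are diatonic. E (E–G#–B) doesn't fit — on degree 7 F# major would have E#dim (vii°). E is the degree-7 chord of F# minor, so it is the borrowed bVII. But F#m7 (F#–A–C#–E) is foreign: the diatonic I on degree 1 is F#, whereas F#m7 comes from F# minor. It is labeled i7.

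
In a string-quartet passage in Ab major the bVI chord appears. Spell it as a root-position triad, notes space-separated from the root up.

Fb Ab Cb

bVI is built on the lowered scale degree 6. In Ab major degree 6 is F; lowered it becomes Fb. Building the major chord from the parallel minor on Fb: Fb–Ab–Cb.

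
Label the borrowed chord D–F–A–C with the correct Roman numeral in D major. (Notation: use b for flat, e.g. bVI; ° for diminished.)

D is scale degree 1 in D major. Diatonically D major has D (I) on that degree; D–F–A–C is instead the minor-seventh chord native to D minor, so it takes the label i7.

i7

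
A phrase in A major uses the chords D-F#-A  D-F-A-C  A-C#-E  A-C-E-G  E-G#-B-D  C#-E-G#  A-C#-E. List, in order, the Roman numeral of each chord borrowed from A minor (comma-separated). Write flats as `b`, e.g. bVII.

In A major the diatonic chords are A, Bm, C#m, D, E, F#m, G#dim. Of the given chords, D–F#–A = D, A–C#–E = A, E–G#–B–D = E7 and C#–E–G# = C#m are diatonic. D–F–A–C doesn't fit — on degree 4 A major would have D (IV). Dm7 is the degree-4 chord of A minor, so it is the borrowed iv7. But A–C–E–G is foreign: the diatonic I on degree 1 is A, whereas Am7 comes from A minor. It is labeled i7.

iv7, i7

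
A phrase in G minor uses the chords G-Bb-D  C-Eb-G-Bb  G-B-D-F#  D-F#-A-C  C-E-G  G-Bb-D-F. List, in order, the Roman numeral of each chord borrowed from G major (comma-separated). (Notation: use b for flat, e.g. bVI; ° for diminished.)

Imaj7, IV

The diatonic triads in G minor (with V from harmonic minor) are Gm, Adim, Bb, Cm, D, Eb, F. G–Bb–D = Gm, C–Eb–G–Bb = Cm7, D–F#–A–C = D7 and G–Bb–D–F = Gm7 all belong to that set. G–B–D–F# doesn't fit — on degree 1 G minor would have Gm (i). Gmaj7 is the degree-1 chord of G major, so it is the borrowed Imaj7. But C–E–G is foreign: the diatonic iv on degree 4 is Cm, whereas C comes from G major. It is labeled IV.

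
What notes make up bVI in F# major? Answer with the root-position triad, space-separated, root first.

D F# A

Scale degree 6 in F# major is D#. bVI uses the lowered form, D, taken from F# minor. In F# minor the chord on D is D–F#–A.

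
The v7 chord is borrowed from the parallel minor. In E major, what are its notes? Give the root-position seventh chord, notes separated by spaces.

v7 is built on scale degree 5, which is B in both E major and its parallel. Stacking thirds in E minor on B gives B–D–F#–A.

B D F# A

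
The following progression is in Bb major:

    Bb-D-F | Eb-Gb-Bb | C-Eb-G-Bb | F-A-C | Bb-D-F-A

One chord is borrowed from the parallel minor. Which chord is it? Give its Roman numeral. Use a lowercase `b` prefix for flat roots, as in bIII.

Bb major has the diatonic set Bb, Cm, Dm, Eb, F, Gm, Adim. Of the given chords, Bb–D–F = Bb, C–Eb–G–Bb = Cm7, F–A–C = F and Bb–D–F–A = Bbmaj7 are diatonic. Eb–Gb–Bb is not: scale degree 4 in Bb major carries Eb (IV). In Bb minor the chord on that degree is Ebm, so here it functions as iv, borrowed from the parallel minor.

iv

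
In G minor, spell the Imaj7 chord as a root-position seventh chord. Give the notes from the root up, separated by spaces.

G B D F#

The root, G, is scale degree 1 — the same note in G minor and G major; only the chord quality changes. Building the major-seventh chord from the parallel major on G: G–B–D–F#.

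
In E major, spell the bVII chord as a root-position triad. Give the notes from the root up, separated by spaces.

D F# A

Scale degree 7 in E major is D#. bVII uses the lowered form, D, taken from E minor. In E minor the chord on D is D–F#–A.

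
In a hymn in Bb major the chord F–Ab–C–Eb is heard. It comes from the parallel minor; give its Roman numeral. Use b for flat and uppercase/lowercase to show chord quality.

The root F is the diatonic 5th degree of Bb major; the borrowing shows in the chord quality. Diatonically Bb major has F (V) on that degree; F–Ab–C–Eb is instead the minor-seventh chord native to Bb minor, so it takes the label v7.

v7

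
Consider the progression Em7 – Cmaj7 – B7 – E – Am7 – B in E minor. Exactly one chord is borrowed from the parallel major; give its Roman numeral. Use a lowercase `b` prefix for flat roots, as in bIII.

In E minor (with V from harmonic minor) the diatonic chords are Em, F#dim, G, Am, B, C, D. Of the given chords, Em7, Cmaj7, B7, Am7 and B are diatonic. E (E–G#–B) is not: scale degree 1 in E minor carries Em (i). In E major the chord on that degree is E, so here it functions as I, borrowed from the parallel major.

I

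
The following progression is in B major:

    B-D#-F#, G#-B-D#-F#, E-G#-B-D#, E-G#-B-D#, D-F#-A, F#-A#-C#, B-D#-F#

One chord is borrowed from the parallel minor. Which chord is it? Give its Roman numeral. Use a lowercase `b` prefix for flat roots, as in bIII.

bIII

The diatonic triads in B major are B, C#m, D#m, E, F#, G#m, A#dim. B–D#–F# = B, G#–B–D#–F# = G#m7, E–G#–B–D# = Emaj7 and F#–A#–C# = F# are all diatonic. But D–F#–A is foreign: the diatonic iii on degree 3 is D#m, whereas D comes from B minor. It is labeled bIII.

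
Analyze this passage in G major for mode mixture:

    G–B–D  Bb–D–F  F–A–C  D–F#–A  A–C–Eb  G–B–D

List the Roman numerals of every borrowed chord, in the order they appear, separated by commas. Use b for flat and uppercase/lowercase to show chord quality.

bIII, bVII, ii°

In G major the diatonic chords are G, Am, Bm, C, D, Em, F#dim. G–B–D = G and D–F#–A = D both belong to that set. But Bb–D–F is foreign: the diatonic iii on degree 3 is Bm, whereas Bb comes from G minor. It is labeled bIII. F–A–C doesn't fit — on degree 7 G major would have F#dim (vii°). F is the degree-7 chord of G minor, so it is the borrowed bVII. But A–C–Eb is foreign: the diatonic ii on degree 2 is Am, whereas Adim comes from G minor. It is labeled ii°.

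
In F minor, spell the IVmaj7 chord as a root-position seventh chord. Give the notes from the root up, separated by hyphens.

IVmaj7 is built on scale degree 4, which is Bb in both F minor and its parallel. In F major the chord on Bb is Bb–D–F–A.

Bb-D-F-A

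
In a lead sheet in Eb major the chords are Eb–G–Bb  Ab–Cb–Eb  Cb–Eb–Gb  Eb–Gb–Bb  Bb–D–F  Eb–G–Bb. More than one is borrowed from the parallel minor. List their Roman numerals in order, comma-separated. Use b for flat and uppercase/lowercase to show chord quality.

iv, bVI, i

In Eb major the diatonic chords are Eb, Fm, Gm, Ab, Bb, Cm, Ddim. Of the given chords, Eb–G–Bb = Eb and Bb–D–F = Bb are diatonic. Ab–Cb–Eb doesn't fit — on degree 4 Eb major would have Ab (IV). Abm is the degree-4 chord of Eb minor, so it is the borrowed iv. Cb–Eb–Gb is not: scale degree 6 in Eb major carries Cm (vi). In Eb minor the chord on that degree is Cb, so here it functions as bVI, borrowed from the parallel minor. Eb–Gb–Bb is not: scale degree 1 in Eb major carries Eb (I). In Eb minor the chord on that degree is Ebm, so here it functions as i, borrowed from the parallel minor.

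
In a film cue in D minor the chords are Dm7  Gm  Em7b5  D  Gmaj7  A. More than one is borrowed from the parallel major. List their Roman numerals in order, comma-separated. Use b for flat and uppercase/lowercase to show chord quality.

In D minor (with V from harmonic minor) the diatonic chords are Dm, Edim, F, Gm, A, Bb, C. Of the given chords, Dm7, Gm, Em7b5 and A are diatonic. But D (D–F#–A) is foreign: the diatonic i on degree 1 is Dm, whereas D comes from D major. It is labeled I. But Gmaj7 (G–B–D–F#) is foreign: the diatonic iv on degree 4 is Gm, whereas Gmaj7 comes from D major. It is labeled IVmaj7.

I, IVmaj7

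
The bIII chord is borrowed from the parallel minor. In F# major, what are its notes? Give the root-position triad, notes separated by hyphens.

A-C#-E

Scale degree 3 in F# major is A#. bIII uses the lowered form, A, taken from F# minor. Building the major chord from the parallel minor on A: A–C#–E.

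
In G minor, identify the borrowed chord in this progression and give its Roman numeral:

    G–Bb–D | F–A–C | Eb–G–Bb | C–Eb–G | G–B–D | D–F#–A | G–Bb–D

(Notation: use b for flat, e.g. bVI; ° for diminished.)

I

The diatonic triads in G minor (with V from harmonic minor) are Gm, Adim, Bb, Cm, D, Eb, F. Of the given chords, G–Bb–D = Gm, F–A–C = F, Eb–G–Bb = Eb, C–Eb–G = Cm and D–F#–A = D are diatonic. G–B–D doesn't fit — on degree 1 G minor would have Gm (i). G is the degree-1 chord of G major, so it is the borrowed I.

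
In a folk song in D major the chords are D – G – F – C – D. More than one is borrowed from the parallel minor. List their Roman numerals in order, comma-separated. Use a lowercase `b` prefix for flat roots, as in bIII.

The diatonic triads in D major are D, Em, F#m, G, A, Bm, C#dim. D and G both belong to that set. F (F–A–C) doesn't fit — on degree 3 D major would have F#m (iii). F is the degree-3 chord of D minor, so it is the borrowed bIII. C (C–E–G) is not: scale degree 7 in D major carries C#dim (vii°). In D minor the chord on that degree is C, so here it functions as bVII, borrowed from the parallel minor.

bIII, bVII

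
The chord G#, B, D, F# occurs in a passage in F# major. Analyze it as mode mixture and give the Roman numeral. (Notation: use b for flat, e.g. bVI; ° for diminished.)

iiø7

The root G# is the diatonic 2nd degree of F# major; the borrowing shows in the chord quality. G#–B–D–F# is a half-diminished-seventh chord — the form found in F# minor, not the diatonic ii (G#m). Borrowed into F# major it is written iiø7.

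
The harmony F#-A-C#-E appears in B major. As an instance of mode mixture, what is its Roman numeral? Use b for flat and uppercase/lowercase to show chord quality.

v7

The root F# is the diatonic 5th degree of B major; the borrowing shows in the chord quality. F#–A–C#–E is a minor-seventh chord — the form found in B minor, not the diatonic V (F#). Borrowed into B major it is written v7.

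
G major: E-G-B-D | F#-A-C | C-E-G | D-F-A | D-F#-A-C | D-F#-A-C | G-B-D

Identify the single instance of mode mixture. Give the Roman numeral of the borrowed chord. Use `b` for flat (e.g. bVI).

In G major the diatonic chords are G, Am, Bm, C, D, Em, F#dim. E–G–B–D = Em7, F#–A–C = F#dim, C–E–G = C, D–F#–A–C = D7 and G–B–D = G all belong to that set. D–F–A is not: scale degree 5 in G major carries D (V). In G minor the chord on that degree is Dm, so here it functions as v, borrowed from the parallel minor.

v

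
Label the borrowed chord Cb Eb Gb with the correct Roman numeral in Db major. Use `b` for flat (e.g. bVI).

bVII

Cb is the lowered form of scale degree 7 in Db major (the diatonic degree 7 is C). Diatonically Db major has Cdim (vii°) on that degree; Cb–Eb–Gb is instead the major chord native to Db minor, so it takes the label bVII.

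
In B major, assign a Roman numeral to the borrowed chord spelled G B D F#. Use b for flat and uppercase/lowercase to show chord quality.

G is the lowered form of scale degree 6 in B major (the diatonic degree 6 is G#). Diatonically B major has G#m (vi) on that degree; G–B–D–F# is instead the major-seventh chord native to B minor, so it takes the label bVImaj7.

bVImaj7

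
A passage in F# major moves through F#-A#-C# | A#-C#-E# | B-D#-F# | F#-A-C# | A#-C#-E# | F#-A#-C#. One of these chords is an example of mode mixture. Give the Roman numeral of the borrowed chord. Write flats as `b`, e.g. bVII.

i

F# major has the diatonic set F#, G#m, A#m, B, C#, D#m, E#dim. Of the given chords, F#–A#–C# = F#, A#–C#–E# = A#m and B–D#–F# = B are diatonic. But F#–A–C# is foreign: the diatonic I on degree 1 is F#, whereas F#m comes from F# minor. It is labeled i.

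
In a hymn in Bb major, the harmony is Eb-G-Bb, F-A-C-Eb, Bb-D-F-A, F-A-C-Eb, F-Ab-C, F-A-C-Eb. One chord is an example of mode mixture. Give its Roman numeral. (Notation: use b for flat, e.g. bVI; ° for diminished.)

v

The diatonic triads in Bb major are Bb, Cm, Dm, Eb, F, Gm, Adim. Eb–G–Bb = Eb, F–A–C–Eb = F7 and Bb–D–F–A = Bbmaj7 are all diatonic. F–Ab–C doesn't fit — on degree 5 Bb major would have F (V). Fm is the degree-5 chord of Bb minor, so it is the borrowed v.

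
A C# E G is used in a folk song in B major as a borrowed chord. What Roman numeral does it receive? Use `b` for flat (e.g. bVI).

bVII7

In B major scale degree 7 is A#; A is its lowered form, from B minor. A–C#–E–G is a dominant-seventh chord — the form found in B minor, not the diatonic vii° (A#dim). Borrowed into B major it is written bVII7.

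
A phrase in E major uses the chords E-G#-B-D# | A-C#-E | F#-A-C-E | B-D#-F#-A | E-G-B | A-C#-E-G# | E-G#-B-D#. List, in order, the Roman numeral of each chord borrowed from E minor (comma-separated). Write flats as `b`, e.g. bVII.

E major has the diatonic set E, F#m, G#m, A, B, C#m, D#dim. E–G#–B–D# = Emaj7, A–C#–E = A, B–D#–F#–A = B7 and A–C#–E–G# = Amaj7 are all diatonic. F#–A–C–E doesn't fit — on degree 2 E major would have F#m (ii). F#m7b5 is the degree-2 chord of E minor, so it is the borrowed iiø7. E–G–B doesn't fit — on degree 1 E major would have E (I). Em is the degree-1 chord of E minor, so it is the borrowed i.

iiø7, i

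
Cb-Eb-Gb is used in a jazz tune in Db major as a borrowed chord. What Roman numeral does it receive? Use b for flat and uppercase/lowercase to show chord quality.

bVII

In Db major scale degree 7 is C; Cb is its lowered form, from Db minor. Diatonically Db major has Cdim (vii°) on that degree; Cb–Eb–Gb is instead the major chord native to Db minor, so it takes the label bVII.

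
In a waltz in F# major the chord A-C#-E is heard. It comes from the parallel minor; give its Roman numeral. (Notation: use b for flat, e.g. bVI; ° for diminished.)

A is the lowered form of scale degree 3 in F# major (the diatonic degree 3 is A#). A–C#–E is a major chord — the form found in F# minor, not the diatonic iii (A#m). Borrowed into F# major it is written bIII.

bIII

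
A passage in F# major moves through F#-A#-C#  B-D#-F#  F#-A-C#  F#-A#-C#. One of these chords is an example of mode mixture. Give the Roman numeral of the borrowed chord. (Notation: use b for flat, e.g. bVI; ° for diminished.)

i

F# major has the diatonic set F#, G#m, A#m, B, C#, D#m, E#dim. F#–A#–C# = F# and B–D#–F# = B both belong to that set. F#–A–C# is not: scale degree 1 in F# major carries F# (I). In F# minor the chord on that degree is F#m, so here it functions as i, borrowed from the parallel minor.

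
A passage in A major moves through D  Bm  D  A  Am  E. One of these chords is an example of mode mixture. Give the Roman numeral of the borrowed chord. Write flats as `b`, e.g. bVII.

i

A major has the diatonic set A, Bm, C#m, D, E, F#m, G#dim. Of the given chords, D, Bm, A and E are diatonic. But Am (A–C–E) is foreign: the diatonic I on degree 1 is A, whereas Am comes from A minor. It is labeled i.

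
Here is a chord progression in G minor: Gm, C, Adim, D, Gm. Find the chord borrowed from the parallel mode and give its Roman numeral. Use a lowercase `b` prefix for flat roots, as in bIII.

The diatonic triads in G minor (with V from harmonic minor) are Gm, Adim, Bb, Cm, D, Eb, F. Of the given chords, Gm, Adim and D are diatonic. C (C–E–G) doesn't fit — on degree 4 G minor would have Cm (iv). C is the degree-4 chord of G major, so it is the borrowed IV.

IV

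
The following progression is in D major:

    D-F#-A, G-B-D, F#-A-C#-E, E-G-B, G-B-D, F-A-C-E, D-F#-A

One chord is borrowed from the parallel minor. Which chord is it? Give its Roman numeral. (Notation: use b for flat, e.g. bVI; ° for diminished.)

In D major the diatonic chords are D, Em, F#m, G, A, Bm, C#dim. D–F#–A = D, G–B–D = G, F#–A–C#–E = F#m7 and E–G–B = Em are all diatonic. F–A–C–E doesn't fit — on degree 3 D major would have F#m (iii). Fmaj7 is the degree-3 chord of D minor, so it is the borrowed bIIImaj7.

bIIImaj7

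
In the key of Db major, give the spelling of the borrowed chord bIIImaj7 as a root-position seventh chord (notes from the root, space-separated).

Fb Ab Cb Eb

bIIImaj7 is built on the lowered scale degree 3. In Db major degree 3 is F; lowered it becomes Fb. In Db minor the chord on Fb is Fb–Ab–Cb–Eb.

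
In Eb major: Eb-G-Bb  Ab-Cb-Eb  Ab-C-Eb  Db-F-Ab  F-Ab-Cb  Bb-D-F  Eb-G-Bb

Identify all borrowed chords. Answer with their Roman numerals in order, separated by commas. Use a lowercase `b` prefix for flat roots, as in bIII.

iv, bVII, ii°

Eb major has the diatonic set Eb, Fm, Gm, Ab, Bb, Cm, Ddim. Of the given chords, Eb–G–Bb = Eb, Ab–C–Eb = Ab and Bb–D–F = Bb are diatonic. But Ab–Cb–Eb is foreign: the diatonic IV on degree 4 is Ab, whereas Abm comes from Eb minor. It is labeled iv. Db–F–Ab doesn't fit — on degree 7 Eb major would have Ddim (vii°). Db is the degree-7 chord of Eb minor, so it is the borrowed bVII. F–Ab–Cb is not: scale degree 2 in Eb major carries Fm (ii). In Eb minor the chord on that degree is Fdim, so here it functions as ii°, borrowed from the parallel minor.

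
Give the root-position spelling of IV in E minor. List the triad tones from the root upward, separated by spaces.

A C# E

IV is built on scale degree 4, which is A in both E minor and its parallel. Stacking thirds in E major on A gives A–C#–E.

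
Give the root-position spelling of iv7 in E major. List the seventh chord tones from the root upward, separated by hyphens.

The root, A, is scale degree 4 — the same note in E major and E minor; only the chord quality changes. In E minor the chord on A is A–C–E–G.

A-C-E-G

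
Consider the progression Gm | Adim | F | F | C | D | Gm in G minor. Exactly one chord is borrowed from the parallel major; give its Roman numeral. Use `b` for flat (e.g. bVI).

IV

G minor has the diatonic set Gm, Adim, Bb, Cm, D, Eb, F (with V from harmonic minor). Gm, Adim, F and D are all diatonic. C (C–E–G) is not: scale degree 4 in G minor carries Cm (iv). In G major the chord on that degree is C, so here it functions as IV, borrowed from the parallel major.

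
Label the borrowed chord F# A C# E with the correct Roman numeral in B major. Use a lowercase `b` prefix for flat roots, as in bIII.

The root F# is the diatonic 5th degree of B major; the borrowing shows in the chord quality. The diatonic chord on degree 5 would be F# (V), but F#–A–C#–E is the minor-seventh chord from B minor. As a borrowed chord it is labeled v7.

v7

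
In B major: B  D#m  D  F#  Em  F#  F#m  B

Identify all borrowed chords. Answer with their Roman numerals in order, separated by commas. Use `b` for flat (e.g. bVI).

The diatonic triads in B major are B, C#m, D#m, E, F#, G#m, A#dim. Of the given chords, B, D#m and F# are diatonic. But D (D–F#–A) is foreign: the diatonic iii on degree 3 is D#m, whereas D comes from B minor. It is labeled bIII. But Em (E–G–B) is foreign: the diatonic IV on degree 4 is E, whereas Em comes from B minor. It is labeled iv. F#m (F#–A–C#) doesn't fit — on degree 5 B major would have F# (V). F#m is the degree-5 chord of B minor, so it is the borrowed v.

bIII, iv, v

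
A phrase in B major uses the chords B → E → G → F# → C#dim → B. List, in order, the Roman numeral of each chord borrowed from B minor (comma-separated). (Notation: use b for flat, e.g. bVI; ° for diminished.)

B major has the diatonic set B, C#m, D#m, E, F#, G#m, A#dim. Of the given chords, B, E and F# are diatonic. But G (G–B–D) is foreign: the diatonic vi on degree 6 is G#m, whereas G comes from B minor. It is labeled bVI. But C#dim (C#–E–G) is foreign: the diatonic ii on degree 2 is C#m, whereas C#dim comes from B minor. It is labeled ii°.

bVI, ii°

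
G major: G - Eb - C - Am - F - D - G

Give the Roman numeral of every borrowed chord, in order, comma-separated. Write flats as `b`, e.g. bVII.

In G major the diatonic chords are G, Am, Bm, C, D, Em, F#dim. G, C, Am and D are all diatonic. But Eb (Eb–G–Bb) is foreign: the diatonic vi on degree 6 is Em, whereas Eb comes from G minor. It is labeled bVI. But F (F–A–C) is foreign: the diatonic vii° on degree 7 is F#dim, whereas F comes from G minor. It is labeled bVII.

bVI, bVII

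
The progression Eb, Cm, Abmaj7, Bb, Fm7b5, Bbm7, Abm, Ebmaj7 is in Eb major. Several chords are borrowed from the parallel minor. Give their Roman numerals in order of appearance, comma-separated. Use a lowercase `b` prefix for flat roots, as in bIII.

iiø7, v7, iv

In Eb major the diatonic chords are Eb, Fm, Gm, Ab, Bb, Cm, Ddim. Of the given chords, Eb, Cm, Abmaj7, Bb and Ebmaj7 are diatonic. But Fm7b5 (F–Ab–Cb–Eb) is foreign: the diatonic ii on degree 2 is Fm, whereas Fm7b5 comes from Eb minor. It is labeled iiø7. But Bbm7 (Bb–Db–F–Ab) is foreign: the diatonic V on degree 5 is Bb, whereas Bbm7 comes from Eb minor. It is labeled v7. Abm (Ab–Cb–Eb) doesn't fit — on degree 4 Eb major would have Ab (IV). Abm is the degree-4 chord of Eb minor, so it is the borrowed iv.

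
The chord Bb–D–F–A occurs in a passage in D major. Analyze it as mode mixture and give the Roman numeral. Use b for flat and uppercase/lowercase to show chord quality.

In D major scale degree 6 is B; Bb is its lowered form, from D minor. Diatonically D major has Bm (vi) on that degree; Bb–D–F–A is instead the major-seventh chord native to D minor, so it takes the label bVImaj7.

bVImaj7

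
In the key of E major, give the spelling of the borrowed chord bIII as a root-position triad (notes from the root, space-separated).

G B D

Scale degree 3 in E major is G#. bIII uses the lowered form, G, taken from E minor. In E minor the chord on G is G–B–D.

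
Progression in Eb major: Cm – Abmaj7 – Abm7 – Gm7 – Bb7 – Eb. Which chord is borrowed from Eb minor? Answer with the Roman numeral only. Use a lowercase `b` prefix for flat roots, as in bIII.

iv7

Eb major has the diatonic set Eb, Fm, Gm, Ab, Bb, Cm, Ddim. Of the given chords, Cm, Abmaj7, Gm7, Bb7 and Eb are diatonic. Abm7 (Ab–Cb–Eb–Gb) doesn't fit — on degree 4 Eb major would have Ab (IV). Abm7 is the degree-4 chord of Eb minor, so it is the borrowed iv7.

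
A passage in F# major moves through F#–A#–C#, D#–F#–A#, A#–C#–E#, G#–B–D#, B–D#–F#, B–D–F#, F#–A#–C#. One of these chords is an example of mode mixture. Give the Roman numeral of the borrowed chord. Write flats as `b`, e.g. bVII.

iv

In F# major the diatonic chords are F#, G#m, A#m, B, C#, D#m, E#dim. F#–A#–C# = F#, D#–F#–A# = D#m, A#–C#–E# = A#m, G#–B–D# = G#m and B–D#–F# = B all belong to that set. B–D–F# is not: scale degree 4 in F# major carries B (IV). In F# minor the chord on that degree is Bm, so here it functions as iv, borrowed from the parallel minor.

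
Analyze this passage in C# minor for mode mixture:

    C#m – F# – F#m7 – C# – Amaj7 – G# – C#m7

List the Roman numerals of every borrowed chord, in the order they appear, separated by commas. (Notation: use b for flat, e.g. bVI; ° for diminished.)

In C# minor (with V from harmonic minor) the diatonic chords are C#m, D#dim, E, F#m, G#, A, B. Of the given chords, C#m, F#m7, Amaj7, G# and C#m7 are diatonic. F# (F#–A#–C#) doesn't fit — on degree 4 C# minor would have F#m (iv). F# is the degree-4 chord of C# major, so it is the borrowed IV. But C# (C#–E#–G#) is foreign: the diatonic i on degree 1 is C#m, whereas C# comes from C# major. It is labeled I.

IV, I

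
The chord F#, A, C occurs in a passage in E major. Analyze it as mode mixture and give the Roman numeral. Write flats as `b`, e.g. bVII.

F# is scale degree 2 in E major. Diatonically E major has F#m (ii) on that degree; F#–A–C is instead the diminished chord native to E minor, so it takes the label ii°.

ii°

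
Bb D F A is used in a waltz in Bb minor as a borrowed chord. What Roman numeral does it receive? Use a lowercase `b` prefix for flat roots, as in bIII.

Bb is scale degree 1 in Bb minor. Bb–D–F–A is a major-seventh chord — the form found in Bb major, not the diatonic i (Bbm). Borrowed into Bb minor it is written Imaj7.

Imaj7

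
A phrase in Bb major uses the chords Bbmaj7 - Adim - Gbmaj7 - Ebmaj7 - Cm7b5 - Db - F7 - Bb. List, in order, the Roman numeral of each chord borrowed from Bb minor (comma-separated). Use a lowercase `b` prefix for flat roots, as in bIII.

In Bb major the diatonic chords are Bb, Cm, Dm, Eb, F, Gm, Adim. Bbmaj7, Adim, Ebmaj7, F7 and Bb are all diatonic. Gbmaj7 (Gb–Bb–Db–F) doesn't fit — on degree 6 Bb major would have Gm (vi). Gbmaj7 is the degree-6 chord of Bb minor, so it is the borrowed bVImaj7. Cm7b5 (C–Eb–Gb–Bb) is not: scale degree 2 in Bb major carries Cm (ii). In Bb minor the chord on that degree is Cm7b5, so here it functions as iiø7, borrowed from the parallel minor. Db (Db–F–Ab) doesn't fit — on degree 3 Bb major would have Dm (iii). Db is the degree-3 chord of Bb minor, so it is the borrowed bIII.

bVImaj7, iiø7, bIII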